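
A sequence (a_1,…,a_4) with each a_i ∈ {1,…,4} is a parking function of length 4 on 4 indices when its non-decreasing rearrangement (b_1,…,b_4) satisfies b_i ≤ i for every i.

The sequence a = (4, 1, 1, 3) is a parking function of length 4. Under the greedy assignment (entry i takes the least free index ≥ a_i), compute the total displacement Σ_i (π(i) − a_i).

Σπ = 4·5/2 = 10 (π permutes [4]); Σa = 4+1+1+3 = 9; disp = 10−9 = 1.

1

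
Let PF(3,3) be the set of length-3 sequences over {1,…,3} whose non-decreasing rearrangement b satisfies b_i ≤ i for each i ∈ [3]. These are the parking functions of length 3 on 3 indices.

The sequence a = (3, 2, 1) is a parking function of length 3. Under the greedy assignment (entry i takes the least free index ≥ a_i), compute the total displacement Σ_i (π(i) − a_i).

Σπ(i) = 1+…+3 = 6; Σa = 3+2+1 = 6; disp = 6−6 = 0.

0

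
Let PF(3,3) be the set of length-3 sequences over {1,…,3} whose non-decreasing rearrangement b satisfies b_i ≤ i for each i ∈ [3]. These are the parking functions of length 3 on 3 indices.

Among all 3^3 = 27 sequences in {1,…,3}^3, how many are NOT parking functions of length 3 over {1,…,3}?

11

#PF = (3+1−3)·(3+1)^{3−1} = 1 · 16 = 16 (Konheim–Weiss)
Check (3,3,3) → sorted (3,3,3): b_1=3>1, not a PF.
So 27 − 16 = 11 fail.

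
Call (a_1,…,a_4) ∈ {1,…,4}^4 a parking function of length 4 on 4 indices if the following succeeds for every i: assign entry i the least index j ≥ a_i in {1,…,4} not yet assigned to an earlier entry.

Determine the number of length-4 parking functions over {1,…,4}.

125

#PF = 1·5^3 = 1·125 = 125 (Konheim–Weiss)
Check (2,1,2,4) → sorted (1,2,2,4): b_i ≤ i ∀i, a PF.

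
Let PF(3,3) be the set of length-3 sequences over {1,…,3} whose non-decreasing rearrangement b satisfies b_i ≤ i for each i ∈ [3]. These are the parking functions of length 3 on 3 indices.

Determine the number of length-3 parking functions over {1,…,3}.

16

#PF = (3+1−3)·(3+1)^{3−1} = 1×16 = 16 [KW]
E.g. (1,3,2) → sorted (1,2,3): b_i ≤ i ∀i, a PF.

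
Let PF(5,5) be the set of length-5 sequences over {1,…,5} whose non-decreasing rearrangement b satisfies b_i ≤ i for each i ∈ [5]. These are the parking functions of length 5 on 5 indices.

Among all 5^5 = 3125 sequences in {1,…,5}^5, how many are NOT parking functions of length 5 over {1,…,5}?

|PF(5,5)| = (5−5+1)·(5+1)^(5−1) = 1×1296 = 1296 (Konheim–Weiss)
Check (3,1,4,5,5) → sorted (1,3,4,5,5): b_2=3>2, not a PF.
Total 3125; non-PF = 3125−1296 = 1829

1829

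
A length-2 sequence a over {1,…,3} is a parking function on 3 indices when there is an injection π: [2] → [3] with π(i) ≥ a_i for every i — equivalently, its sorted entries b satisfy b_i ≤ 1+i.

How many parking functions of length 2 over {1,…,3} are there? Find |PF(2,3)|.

|PF| = (3+1−2)·(3+1)^{2−1} = 2×4 = 8
Example (2,3) → sorted (2,3): b_i ≤ 1+i ∀i, a PF.

8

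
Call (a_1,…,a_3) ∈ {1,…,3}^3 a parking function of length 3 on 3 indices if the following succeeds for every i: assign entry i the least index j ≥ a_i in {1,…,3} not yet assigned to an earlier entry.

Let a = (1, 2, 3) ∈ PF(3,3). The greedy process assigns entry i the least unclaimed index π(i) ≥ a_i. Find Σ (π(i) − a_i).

Σπ = 6 ({1..3} each once); Σa = 1+2+3 = 6; disp = 6−6 = 0.

0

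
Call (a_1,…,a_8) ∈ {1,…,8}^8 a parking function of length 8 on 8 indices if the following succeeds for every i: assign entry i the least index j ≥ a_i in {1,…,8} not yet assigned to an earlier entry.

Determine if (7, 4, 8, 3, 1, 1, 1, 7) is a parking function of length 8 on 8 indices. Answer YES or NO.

Rearranged: b = (1, 1, 1, 3, 4, 7, 7, 8).
  b_1=1 ≤ 1
  b_2=1 ≤ 2
  b_3=1 ≤ 3
  b_4=3 ≤ 4
  b_5=4 ≤ 5
  b_6=7 > 6
  fails at i=6 ⇒ NO

NO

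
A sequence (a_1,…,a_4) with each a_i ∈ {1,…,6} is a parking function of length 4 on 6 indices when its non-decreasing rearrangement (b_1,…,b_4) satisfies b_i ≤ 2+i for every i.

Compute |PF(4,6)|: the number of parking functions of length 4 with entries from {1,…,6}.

1029

|PF| = (6−4+1)·(6+1)^(4−1) = 3×343 = 1029 (Pollak)
One tuple (1,2,2,3) → sorted (1,2,2,3): b_i ≤ 2+i ∀i, a PF.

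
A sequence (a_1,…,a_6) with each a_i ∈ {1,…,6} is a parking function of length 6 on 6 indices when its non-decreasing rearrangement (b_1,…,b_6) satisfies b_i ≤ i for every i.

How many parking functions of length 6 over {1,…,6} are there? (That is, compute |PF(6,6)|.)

#PF = (6+1−6)·(6+1)^{6−1} = 1×16807 = 16807 [KW]
Check (5,4,1,5,1,1) → sorted (1,1,1,4,5,5): b_i ≤ i ∀i, a PF.

16807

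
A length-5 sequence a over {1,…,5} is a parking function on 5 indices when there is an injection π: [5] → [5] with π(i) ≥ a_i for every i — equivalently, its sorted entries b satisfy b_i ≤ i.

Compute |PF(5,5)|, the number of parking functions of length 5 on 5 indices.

1296

#PF = (5+1−5)·(5+1)^{5−1} = 1·1296 = 1296 [KW]
One tuple (1,3,5,4,1) → sorted (1,1,3,4,5): b_i ≤ i ∀i, a PF.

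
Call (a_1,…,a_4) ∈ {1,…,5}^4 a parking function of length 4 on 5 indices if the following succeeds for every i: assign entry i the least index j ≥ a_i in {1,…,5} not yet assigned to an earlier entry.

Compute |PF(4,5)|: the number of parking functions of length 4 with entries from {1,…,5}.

|PF| = (5−4+1)·(5+1)^(4−1) = 2×216 = 432
Check (4,4,1,1) → sorted (1,1,4,4): b_i ≤ 1+i ∀i, a PF.

432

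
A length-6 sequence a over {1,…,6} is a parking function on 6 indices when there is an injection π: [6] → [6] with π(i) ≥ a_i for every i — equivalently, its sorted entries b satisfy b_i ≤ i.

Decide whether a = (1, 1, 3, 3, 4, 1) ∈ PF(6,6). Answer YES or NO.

YES

Order a: b = (1, 1, 1, 3, 3, 4).
  b_1=1 ≤ 1
  b_2=1 ≤ 2
  b_3=1 ≤ 3
  b_4=3 ≤ 4
  b_5=3 ≤ 5
  b_6=4 ≤ 6
All bounds hold ⇒ YES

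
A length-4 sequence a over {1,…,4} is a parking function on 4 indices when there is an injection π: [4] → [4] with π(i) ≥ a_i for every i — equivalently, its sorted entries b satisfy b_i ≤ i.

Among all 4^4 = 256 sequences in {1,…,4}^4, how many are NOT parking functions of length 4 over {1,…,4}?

|PF(4,4)| = (4−4+1)·(4+1)^(4−1) = 1×125 = 125 (Konheim–Weiss)
Example (2,4,3,3) → sorted (2,3,3,4): b_1=2>1, not a PF.
Total 256; non-PF = 256−125 = 131

131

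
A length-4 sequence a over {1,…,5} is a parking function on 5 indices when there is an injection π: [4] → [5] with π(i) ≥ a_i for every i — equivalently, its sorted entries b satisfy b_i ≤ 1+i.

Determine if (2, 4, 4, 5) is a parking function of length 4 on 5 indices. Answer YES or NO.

Order a: b = (2, 4, 4, 5).
  b_1=2 ≤ 2
  b_2=4 > 3
  fails at i=2 ⇒ NO

NO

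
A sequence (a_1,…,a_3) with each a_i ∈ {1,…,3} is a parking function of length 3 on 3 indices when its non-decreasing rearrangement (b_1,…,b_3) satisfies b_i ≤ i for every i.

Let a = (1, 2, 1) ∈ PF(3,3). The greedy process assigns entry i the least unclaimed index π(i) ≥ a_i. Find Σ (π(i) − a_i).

Σπ = 6 ({1..3} each once); Σa = 1+2+1 = 4; disp = 6−4 = 2.

2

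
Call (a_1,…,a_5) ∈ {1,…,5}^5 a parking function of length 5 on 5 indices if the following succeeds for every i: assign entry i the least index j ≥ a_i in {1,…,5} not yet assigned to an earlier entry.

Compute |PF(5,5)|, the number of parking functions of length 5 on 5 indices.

Count = (5+1−5)·(5+1)^{5−1} = 1 · 1296 = 1296 (Konheim–Weiss)
One tuple (1,3,2,2,3) → sorted (1,2,2,3,3): b_i ≤ i ∀i, a PF.

1296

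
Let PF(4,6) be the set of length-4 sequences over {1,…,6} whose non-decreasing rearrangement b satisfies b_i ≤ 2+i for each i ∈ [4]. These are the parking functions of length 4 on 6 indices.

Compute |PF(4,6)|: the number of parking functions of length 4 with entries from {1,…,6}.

1029

Count = 3·7^3 = 3×343 = 1029 (Pollak)
Example (6,4,4,3) → sorted (3,4,4,6): b_i ≤ 2+i ∀i, a PF.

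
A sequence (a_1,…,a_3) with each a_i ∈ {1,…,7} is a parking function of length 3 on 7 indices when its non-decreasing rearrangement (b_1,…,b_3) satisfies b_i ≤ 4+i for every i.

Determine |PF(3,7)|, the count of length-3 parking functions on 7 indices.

320

Count = (7+1−3)·(7+1)^{3−1} = 5×64 = 320 (Pollak)
E.g. (1,6,2) → sorted (1,2,6): b_i ≤ 4+i ∀i, a PF.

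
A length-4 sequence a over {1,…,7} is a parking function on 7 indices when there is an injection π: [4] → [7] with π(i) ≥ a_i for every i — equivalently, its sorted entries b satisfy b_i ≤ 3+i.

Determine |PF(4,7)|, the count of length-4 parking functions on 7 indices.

Count = (7+1−4)·(7+1)^{4−1} = 4×512 = 2048 [KW]
Check (2,4,2,1) → sorted (1,2,2,4): b_i ≤ 3+i ∀i, a PF.

2048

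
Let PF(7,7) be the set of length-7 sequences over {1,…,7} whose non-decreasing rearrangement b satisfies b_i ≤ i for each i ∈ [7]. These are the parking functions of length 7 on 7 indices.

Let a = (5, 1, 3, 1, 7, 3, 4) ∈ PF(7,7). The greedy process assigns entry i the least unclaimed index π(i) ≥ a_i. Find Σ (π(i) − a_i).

Σπ = 7·8/2 = 28 (π permutes [7]); Σa = 5+1+3+1+7+3+4 = 24; disp = 28−24 = 4.

4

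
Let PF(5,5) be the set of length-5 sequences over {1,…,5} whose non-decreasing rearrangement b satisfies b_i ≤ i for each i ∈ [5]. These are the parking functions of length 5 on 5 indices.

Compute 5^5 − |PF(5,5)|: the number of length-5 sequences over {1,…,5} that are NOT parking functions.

1829

#PF = (6−5)·6^(5−1) = 1 · 1296 = 1296 [KW]
Example (4,5,1,5,5) → sorted (1,4,5,5,5): b_2=4>2, not a PF.
So 3125 − 1296 = 1829 fail.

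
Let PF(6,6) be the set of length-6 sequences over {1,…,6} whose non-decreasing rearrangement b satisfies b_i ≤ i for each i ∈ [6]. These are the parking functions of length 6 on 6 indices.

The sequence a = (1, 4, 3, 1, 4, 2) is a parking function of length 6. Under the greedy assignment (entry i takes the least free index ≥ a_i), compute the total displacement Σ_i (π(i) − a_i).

Σπ(i) = 1+…+6 = 21; Σa = 1+4+3+1+4+2 = 15; disp = 21−15 = 6.

6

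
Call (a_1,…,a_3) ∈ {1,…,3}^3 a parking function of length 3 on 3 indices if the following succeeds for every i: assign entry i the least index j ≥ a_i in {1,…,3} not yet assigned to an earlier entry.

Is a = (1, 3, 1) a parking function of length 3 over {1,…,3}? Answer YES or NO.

YES

Rearranged: b = (1, 1, 3).
  b_1=1 ≤ 1
  b_2=1 ≤ 2
  b_3=3 ≤ 3
All bounds hold ⇒ YES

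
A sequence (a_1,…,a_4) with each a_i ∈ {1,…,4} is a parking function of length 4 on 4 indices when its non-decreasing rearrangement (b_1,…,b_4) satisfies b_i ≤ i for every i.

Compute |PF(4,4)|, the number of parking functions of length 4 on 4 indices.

|PF| = (4+1−4)·(4+1)^{4−1} = 1×125 = 125 (Pollak)
One tuple (1,2,1,1) → sorted (1,1,1,2): b_i ≤ i ∀i, a PF.

125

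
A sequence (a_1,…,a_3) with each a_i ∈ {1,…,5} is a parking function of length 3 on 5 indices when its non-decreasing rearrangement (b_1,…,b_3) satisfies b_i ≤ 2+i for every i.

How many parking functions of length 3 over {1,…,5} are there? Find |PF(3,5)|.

108

Count = (6−3)·6^(3−1) = 3 · 36 = 108
Example (1,3,4) → sorted (1,3,4): b_i ≤ 2+i ∀i, a PF.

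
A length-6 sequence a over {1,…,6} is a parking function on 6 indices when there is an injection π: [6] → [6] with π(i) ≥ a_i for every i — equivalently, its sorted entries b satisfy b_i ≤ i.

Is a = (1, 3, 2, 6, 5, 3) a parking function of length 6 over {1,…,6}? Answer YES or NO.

Rearranged: b = (1, 2, 3, 3, 5, 6).
  b_1=1 ≤ 1
  b_2=2 ≤ 2
  b_3=3 ≤ 3
  b_4=3 ≤ 4
  b_5=5 ≤ 5
  b_6=6 ≤ 6
All bounds hold ⇒ YES

YES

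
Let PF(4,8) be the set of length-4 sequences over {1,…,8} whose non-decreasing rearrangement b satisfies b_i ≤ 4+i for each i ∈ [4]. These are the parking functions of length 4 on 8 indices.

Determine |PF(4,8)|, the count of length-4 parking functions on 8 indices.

3645

|PF| = (8−4+1)·(8+1)^(4−1) = 5 · 729 = 3645 (Pollak)
Check (6,3,5,5) → sorted (3,5,5,6): b_i ≤ 4+i ∀i, a PF.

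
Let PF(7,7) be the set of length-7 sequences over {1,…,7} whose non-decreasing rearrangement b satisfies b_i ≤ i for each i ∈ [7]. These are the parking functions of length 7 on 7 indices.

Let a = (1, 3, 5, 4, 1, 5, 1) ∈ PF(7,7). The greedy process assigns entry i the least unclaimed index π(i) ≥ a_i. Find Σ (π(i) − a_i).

Σπ = 28 ({1..7} each once); Σa = 1+3+5+4+1+5+1 = 20; disp = 28−20 = 8.

8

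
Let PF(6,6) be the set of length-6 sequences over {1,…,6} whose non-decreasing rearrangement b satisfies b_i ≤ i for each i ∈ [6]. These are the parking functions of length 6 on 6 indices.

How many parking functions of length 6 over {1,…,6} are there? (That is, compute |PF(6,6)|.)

16807

|PF| = 1·7^5 = 1×16807 = 16807 (Konheim–Weiss)
E.g. (4,2,1,2,5,5) → sorted (1,2,2,4,5,5): b_i ≤ i ∀i, a PF.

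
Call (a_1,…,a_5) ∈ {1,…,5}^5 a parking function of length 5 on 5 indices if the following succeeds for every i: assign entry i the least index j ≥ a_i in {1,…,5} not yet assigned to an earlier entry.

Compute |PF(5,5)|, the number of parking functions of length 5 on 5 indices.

#PF = 1·6^4 = 1×1296 = 1296 (Konheim–Weiss)
Check (2,3,1,1,1) → sorted (1,1,1,2,3): b_i ≤ i ∀i, a PF.

1296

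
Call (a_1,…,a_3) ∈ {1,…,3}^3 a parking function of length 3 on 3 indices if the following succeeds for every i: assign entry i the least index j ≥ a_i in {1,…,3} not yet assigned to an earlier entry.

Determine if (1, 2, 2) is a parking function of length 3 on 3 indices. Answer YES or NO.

Rearranged: b = (1, 2, 2).
  b_1=1 ≤ 1
  b_2=2 ≤ 2
  b_3=2 ≤ 3
All bounds hold ⇒ YES

YES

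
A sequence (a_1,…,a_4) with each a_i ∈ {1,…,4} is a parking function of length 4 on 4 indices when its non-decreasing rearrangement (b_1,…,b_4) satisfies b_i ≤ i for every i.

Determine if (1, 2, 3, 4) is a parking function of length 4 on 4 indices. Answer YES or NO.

Rearranged: b = (1, 2, 3, 4).
  b_1=1 ≤ 1
  b_2=2 ≤ 2
  b_3=3 ≤ 3
  b_4=4 ≤ 4
All bounds hold ⇒ YES

YES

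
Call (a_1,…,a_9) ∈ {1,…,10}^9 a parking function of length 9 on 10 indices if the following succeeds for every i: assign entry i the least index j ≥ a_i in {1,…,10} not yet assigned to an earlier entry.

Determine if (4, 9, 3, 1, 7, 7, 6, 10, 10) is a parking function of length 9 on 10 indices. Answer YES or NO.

Sorted: b = (1, 3, 4, 6, 7, 7, 9, 10, 10).
  b_1=1 ≤ 2
  b_2=3 ≤ 3
  b_3=4 ≤ 4
  b_4=6 > 5
  fails at i=4 ⇒ NO

NO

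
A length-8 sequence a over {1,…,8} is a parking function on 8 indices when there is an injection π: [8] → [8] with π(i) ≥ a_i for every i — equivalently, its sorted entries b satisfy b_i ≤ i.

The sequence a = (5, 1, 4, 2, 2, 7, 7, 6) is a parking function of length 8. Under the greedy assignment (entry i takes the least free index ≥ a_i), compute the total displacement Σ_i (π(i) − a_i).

2

Σπ = 8·9/2 = 36 (π permutes [8]); Σa = 5+1+4+2+2+7+7+6 = 34; disp = 36−34 = 2.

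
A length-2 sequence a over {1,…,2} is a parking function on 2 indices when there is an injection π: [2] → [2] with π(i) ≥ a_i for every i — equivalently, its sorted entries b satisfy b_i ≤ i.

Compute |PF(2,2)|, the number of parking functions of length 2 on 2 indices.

3

#PF = (2−2+1)·(2+1)^(2−1) = 1×3 = 3 [KW]
E.g. (2,1) → sorted (1,2): b_i ≤ i ∀i, a PF.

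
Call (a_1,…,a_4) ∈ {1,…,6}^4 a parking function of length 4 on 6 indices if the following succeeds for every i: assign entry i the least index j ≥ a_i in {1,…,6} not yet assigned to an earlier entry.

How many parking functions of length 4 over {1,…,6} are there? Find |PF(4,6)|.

1029

|PF| = (7−4)·7^(4−1) = 3×343 = 1029 (Konheim–Weiss)
E.g. (5,4,2,1) → sorted (1,2,4,5): b_i ≤ 2+i ∀i, a PF.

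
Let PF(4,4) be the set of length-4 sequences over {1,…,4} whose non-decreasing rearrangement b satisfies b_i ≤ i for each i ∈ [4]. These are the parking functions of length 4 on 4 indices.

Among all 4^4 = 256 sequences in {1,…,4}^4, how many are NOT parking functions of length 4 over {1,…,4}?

|PF| = (5−4)·5^(4−1) = 1·125 = 125 (Konheim–Weiss)
Example (4,4,4,4) → sorted (4,4,4,4): b_1=4>1, not a PF.
Total 256; non-PF = 256−125 = 131

131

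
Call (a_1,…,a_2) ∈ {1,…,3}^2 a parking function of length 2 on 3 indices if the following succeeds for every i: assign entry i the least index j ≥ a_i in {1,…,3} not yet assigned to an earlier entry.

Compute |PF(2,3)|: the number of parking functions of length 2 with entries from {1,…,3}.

8

Count = (3−2+1)·(3+1)^(2−1) = 2·4 = 8 (Pollak)
Check (1,2) → sorted (1,2): b_i ≤ 1+i ∀i, a PF.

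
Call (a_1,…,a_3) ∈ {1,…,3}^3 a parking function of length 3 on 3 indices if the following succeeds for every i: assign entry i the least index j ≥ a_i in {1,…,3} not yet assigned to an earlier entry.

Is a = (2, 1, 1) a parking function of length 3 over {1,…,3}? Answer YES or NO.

YES

Order a: b = (1, 1, 2).
  b_1=1 ≤ 1
  b_2=1 ≤ 2
  b_3=2 ≤ 3
All bounds hold ⇒ YES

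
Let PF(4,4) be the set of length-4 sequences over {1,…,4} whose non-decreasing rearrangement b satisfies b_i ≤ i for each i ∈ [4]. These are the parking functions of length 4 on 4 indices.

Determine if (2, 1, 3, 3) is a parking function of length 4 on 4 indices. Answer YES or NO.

Rearranged: b = (1, 2, 3, 3).
  b_1=1 ≤ 1
  b_2=2 ≤ 2
  b_3=3 ≤ 3
  b_4=3 ≤ 4
All bounds hold ⇒ YES

YES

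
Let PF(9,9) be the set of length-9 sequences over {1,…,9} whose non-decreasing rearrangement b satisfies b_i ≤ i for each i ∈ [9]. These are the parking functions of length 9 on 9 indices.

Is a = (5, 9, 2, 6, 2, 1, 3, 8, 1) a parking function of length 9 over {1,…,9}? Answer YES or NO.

Rearranged: b = (1, 1, 2, 2, 3, 5, 6, 8, 9).
  b_1=1 ≤ 1
  b_2=1 ≤ 2
  b_3=2 ≤ 3
  b_4=2 ≤ 4
  b_5=3 ≤ 5
  b_6=5 ≤ 6
  b_7=6 ≤ 7
  b_8=8 ≤ 8
  b_9=9 ≤ 9
All bounds hold ⇒ YES

YES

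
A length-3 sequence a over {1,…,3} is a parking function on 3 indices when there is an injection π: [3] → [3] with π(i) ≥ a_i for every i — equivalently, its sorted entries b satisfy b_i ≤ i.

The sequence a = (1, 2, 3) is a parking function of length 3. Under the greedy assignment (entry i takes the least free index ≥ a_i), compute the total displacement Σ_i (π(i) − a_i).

Σπ(i) = 1+…+3 = 6; Σa = 1+2+3 = 6; disp = 6−6 = 0.

0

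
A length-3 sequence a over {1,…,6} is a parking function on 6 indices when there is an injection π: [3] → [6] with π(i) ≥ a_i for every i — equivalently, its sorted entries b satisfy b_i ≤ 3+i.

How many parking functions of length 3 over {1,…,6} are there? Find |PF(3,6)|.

|PF| = (6−3+1)·(6+1)^(3−1) = 4·49 = 196
Example (6,1,5) → sorted (1,5,6): b_i ≤ 3+i ∀i, a PF.

196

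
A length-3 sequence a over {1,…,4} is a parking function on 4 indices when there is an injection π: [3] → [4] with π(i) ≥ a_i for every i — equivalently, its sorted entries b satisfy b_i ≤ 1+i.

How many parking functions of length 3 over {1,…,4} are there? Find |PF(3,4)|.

#PF = (4−3+1)·(4+1)^(3−1) = 2×25 = 50 (Konheim–Weiss)
One tuple (1,1,4) → sorted (1,1,4): b_i ≤ 1+i ∀i, a PF.

50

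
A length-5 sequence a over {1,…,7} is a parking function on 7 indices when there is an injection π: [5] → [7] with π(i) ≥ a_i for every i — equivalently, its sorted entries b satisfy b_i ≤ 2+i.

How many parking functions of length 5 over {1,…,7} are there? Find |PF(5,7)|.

Count = (7+1−5)·(7+1)^{5−1} = 3×4096 = 12288 (Pollak)
Example (4,3,4,1,6) → sorted (1,3,4,4,6): b_i ≤ 2+i ∀i, a PF.

12288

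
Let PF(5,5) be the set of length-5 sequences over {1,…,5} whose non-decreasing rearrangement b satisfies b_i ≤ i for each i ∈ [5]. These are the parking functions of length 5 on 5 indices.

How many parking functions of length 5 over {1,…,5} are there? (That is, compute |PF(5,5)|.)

1296

|PF| = (6−5)·6^(5−1) = 1×1296 = 1296 (Konheim–Weiss)
Check (5,4,1,1,2) → sorted (1,1,2,4,5): b_i ≤ i ∀i, a PF.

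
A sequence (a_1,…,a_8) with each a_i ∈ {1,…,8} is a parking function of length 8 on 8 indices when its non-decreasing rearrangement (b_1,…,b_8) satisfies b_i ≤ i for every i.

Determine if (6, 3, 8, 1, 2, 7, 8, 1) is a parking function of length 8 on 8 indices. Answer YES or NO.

Order a: b = (1, 1, 2, 3, 6, 7, 8, 8).
  b_1=1 ≤ 1
  b_2=1 ≤ 2
  b_3=2 ≤ 3
  b_4=3 ≤ 4
  b_5=6 > 5
  fails at i=5 ⇒ NO

NO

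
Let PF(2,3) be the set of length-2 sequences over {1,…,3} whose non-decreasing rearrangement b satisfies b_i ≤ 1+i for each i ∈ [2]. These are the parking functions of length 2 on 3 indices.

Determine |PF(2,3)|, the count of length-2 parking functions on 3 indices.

|PF| = (4−2)·4^(2−1) = 2·4 = 8 [KW]
Example (2,3) → sorted (2,3): b_i ≤ 1+i ∀i, a PF.

8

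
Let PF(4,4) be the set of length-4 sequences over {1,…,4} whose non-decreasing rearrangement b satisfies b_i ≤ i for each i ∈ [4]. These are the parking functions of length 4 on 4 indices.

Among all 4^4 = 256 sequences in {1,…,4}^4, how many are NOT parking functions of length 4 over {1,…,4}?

#PF = (5−4)·5^(4−1) = 1·125 = 125
Example (4,2,3,4) → sorted (2,3,4,4): b_1=2>1, not a PF.
Total 256; non-PF = 256−125 = 131

131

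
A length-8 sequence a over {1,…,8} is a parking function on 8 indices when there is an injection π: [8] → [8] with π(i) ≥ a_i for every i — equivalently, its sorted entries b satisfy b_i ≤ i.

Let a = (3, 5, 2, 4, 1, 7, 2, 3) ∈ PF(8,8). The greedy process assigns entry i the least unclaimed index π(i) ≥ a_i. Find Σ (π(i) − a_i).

9

Σπ = 8·9/2 = 36 (π permutes [8]); Σa = 3+5+2+4+1+7+2+3 = 27; disp = 36−27 = 9.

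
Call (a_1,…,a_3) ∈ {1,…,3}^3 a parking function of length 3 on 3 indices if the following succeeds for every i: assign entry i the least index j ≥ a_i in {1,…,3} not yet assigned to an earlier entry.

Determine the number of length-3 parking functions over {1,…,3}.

|PF(3,3)| = (3+1−3)·(3+1)^{3−1} = 1×16 = 16 (Pollak)
E.g. (1,1,3) → sorted (1,1,3): b_i ≤ i ∀i, a PF.

16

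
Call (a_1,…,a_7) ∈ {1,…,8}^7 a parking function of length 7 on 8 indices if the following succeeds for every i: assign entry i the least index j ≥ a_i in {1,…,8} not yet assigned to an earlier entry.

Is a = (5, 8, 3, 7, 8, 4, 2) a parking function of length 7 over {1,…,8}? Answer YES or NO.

Order a: b = (2, 3, 4, 5, 7, 8, 8).
  b_1=2 ≤ 2
  b_2=3 ≤ 3
  b_3=4 ≤ 4
  b_4=5 ≤ 5
  b_5=7 > 6
  fails at i=5 ⇒ NO

NO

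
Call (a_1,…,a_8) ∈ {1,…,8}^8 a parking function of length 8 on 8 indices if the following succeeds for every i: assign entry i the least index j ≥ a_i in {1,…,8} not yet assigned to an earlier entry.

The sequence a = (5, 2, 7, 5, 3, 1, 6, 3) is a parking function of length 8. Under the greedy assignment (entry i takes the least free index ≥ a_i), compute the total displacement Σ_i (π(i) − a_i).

4

Σπ(i) = 1+…+8 = 36; Σa = 5+2+7+5+3+1+6+3 = 32; disp = 36−32 = 4.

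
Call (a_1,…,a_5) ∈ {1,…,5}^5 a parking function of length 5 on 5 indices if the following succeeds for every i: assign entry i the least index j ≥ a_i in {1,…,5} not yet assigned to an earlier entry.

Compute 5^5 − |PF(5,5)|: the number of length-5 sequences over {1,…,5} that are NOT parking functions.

1829

|PF(5,5)| = (6−5)·6^(5−1) = 1 · 1296 = 1296 [KW]
E.g. (5,4,1,5,2) → sorted (1,2,4,5,5): b_3=4>3, not a PF.
So 3125 − 1296 = 1829 fail.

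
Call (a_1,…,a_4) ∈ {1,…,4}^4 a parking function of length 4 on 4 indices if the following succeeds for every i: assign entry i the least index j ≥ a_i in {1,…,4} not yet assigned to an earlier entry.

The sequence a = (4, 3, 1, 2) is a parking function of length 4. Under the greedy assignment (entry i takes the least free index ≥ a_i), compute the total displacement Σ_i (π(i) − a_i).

Σπ = 10 ({1..4} each once); Σa = 4+3+1+2 = 10; disp = 10−10 = 0.

0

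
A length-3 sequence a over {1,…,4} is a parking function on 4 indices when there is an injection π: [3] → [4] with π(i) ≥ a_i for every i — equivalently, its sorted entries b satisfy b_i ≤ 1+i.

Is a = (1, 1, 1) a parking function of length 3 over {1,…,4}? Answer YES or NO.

Rearranged: b = (1, 1, 1).
  b_1=1 ≤ 2
  b_2=1 ≤ 3
  b_3=1 ≤ 4
All bounds hold ⇒ YES

YES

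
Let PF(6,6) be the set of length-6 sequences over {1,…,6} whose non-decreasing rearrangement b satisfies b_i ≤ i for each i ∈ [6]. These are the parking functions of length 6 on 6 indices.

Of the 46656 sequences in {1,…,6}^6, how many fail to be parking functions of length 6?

29849

|PF| = (7−6)·7^(6−1) = 1·16807 = 16807 [KW]
E.g. (5,4,4,4,5,4) → sorted (4,4,4,4,5,5): b_1=4>1, not a PF.
Total 46656; non-PF = 46656−16807 = 29849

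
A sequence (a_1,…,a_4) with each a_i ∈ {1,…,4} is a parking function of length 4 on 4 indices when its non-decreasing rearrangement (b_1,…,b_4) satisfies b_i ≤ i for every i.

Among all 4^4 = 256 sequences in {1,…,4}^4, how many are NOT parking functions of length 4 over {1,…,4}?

|PF| = (4−4+1)·(4+1)^(4−1) = 1×125 = 125 (Konheim–Weiss)
E.g. (2,4,3,3) → sorted (2,3,3,4): b_1=2>1, not a PF.
Total 256; non-PF = 256−125 = 131

131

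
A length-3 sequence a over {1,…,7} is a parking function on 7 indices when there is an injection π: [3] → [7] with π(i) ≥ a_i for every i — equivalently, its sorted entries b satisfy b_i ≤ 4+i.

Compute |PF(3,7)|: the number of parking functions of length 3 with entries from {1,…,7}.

320

|PF(3,7)| = (8−3)·8^(3−1) = 5 · 64 = 320 (Pollak)
E.g. (5,7,4) → sorted (4,5,7): b_i ≤ 4+i ∀i, a PF.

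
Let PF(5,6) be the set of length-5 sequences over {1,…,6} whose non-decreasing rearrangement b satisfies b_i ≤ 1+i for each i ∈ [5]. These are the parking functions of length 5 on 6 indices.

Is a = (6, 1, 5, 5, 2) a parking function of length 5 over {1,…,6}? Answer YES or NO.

NO

Rearranged: b = (1, 2, 5, 5, 6).
  b_1=1 ≤ 2
  b_2=2 ≤ 3
  b_3=5 > 4
  fails at i=3 ⇒ NO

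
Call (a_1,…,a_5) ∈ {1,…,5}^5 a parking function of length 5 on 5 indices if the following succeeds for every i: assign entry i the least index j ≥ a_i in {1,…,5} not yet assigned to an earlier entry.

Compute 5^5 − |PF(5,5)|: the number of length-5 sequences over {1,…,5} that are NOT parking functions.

1829

|PF| = (5+1−5)·(5+1)^{5−1} = 1·1296 = 1296
Example (3,5,3,4,3) → sorted (3,3,3,4,5): b_1=3>1, not a PF.
So 3125 − 1296 = 1829 fail.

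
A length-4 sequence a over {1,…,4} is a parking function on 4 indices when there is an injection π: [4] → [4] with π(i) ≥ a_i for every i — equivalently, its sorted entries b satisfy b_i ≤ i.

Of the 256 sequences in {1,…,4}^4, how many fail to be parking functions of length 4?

|PF(4,4)| = 1·5^3 = 1·125 = 125 (Pollak)
E.g. (4,4,4,1) → sorted (1,4,4,4): b_2=4>2, not a PF.
4^4 − 125 = 256 − 125 = 131

131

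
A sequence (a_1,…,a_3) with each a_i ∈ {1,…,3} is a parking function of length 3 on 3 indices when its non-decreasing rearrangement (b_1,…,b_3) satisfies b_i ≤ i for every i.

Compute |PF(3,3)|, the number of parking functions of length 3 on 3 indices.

16

|PF| = (3+1−3)·(3+1)^{3−1} = 1×16 = 16 (Konheim–Weiss)
One tuple (2,1,1) → sorted (1,1,2): b_i ≤ i ∀i, a PF.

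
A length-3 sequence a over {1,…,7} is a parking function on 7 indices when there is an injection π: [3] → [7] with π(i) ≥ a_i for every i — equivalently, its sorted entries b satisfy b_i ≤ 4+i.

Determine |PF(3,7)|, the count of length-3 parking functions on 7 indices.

|PF(3,7)| = (7−3+1)·(7+1)^(3−1) = 5·64 = 320
E.g. (1,6,3) → sorted (1,3,6): b_i ≤ 4+i ∀i, a PF.

320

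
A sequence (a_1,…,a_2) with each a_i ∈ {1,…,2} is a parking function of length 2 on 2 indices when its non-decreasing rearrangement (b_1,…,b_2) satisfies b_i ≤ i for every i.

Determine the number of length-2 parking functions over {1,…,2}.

Count = (2−2+1)·(2+1)^(2−1) = 1×3 = 3 (Konheim–Weiss)
Example (1,2) → sorted (1,2): b_i ≤ i ∀i, a PF.

3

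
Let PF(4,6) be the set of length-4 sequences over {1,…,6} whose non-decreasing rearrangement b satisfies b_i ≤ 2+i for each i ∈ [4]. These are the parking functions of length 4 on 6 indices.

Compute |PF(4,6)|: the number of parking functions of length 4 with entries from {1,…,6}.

1029

Count = 3·7^3 = 3×343 = 1029 (Konheim–Weiss)
One tuple (3,5,2,3) → sorted (2,3,3,5): b_i ≤ 2+i ∀i, a PF.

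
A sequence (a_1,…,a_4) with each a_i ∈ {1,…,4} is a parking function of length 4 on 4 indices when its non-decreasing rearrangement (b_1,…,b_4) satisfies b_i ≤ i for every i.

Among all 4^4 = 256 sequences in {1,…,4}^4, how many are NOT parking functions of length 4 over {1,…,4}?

131

|PF(4,4)| = 1·5^3 = 1 · 125 = 125
Example (4,4,2,2) → sorted (2,2,4,4): b_1=2>1, not a PF.
Total 256; non-PF = 256−125 = 131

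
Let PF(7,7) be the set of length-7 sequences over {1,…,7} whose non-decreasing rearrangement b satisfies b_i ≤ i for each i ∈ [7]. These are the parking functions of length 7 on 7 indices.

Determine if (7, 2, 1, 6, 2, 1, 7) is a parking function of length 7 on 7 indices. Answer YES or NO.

NO

Order a: b = (1, 1, 2, 2, 6, 7, 7).
  b_1=1 ≤ 1
  b_2=1 ≤ 2
  b_3=2 ≤ 3
  b_4=2 ≤ 4
  b_5=6 > 5
  fails at i=5 ⇒ NO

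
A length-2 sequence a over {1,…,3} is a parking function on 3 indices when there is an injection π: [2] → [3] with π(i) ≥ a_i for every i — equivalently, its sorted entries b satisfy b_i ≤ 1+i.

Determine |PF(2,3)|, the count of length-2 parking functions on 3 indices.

8

|PF(2,3)| = (3+1−2)·(3+1)^{2−1} = 2·4 = 8 (Konheim–Weiss)
E.g. (1,3) → sorted (1,3): b_i ≤ 1+i ∀i, a PF.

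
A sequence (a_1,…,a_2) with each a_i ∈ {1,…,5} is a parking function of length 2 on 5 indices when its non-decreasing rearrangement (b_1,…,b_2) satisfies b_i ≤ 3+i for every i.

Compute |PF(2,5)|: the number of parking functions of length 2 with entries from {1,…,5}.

24

|PF(2,5)| = (5+1−2)·(5+1)^{2−1} = 4 · 6 = 24
E.g. (5,4) → sorted (4,5): b_i ≤ 3+i ∀i, a PF.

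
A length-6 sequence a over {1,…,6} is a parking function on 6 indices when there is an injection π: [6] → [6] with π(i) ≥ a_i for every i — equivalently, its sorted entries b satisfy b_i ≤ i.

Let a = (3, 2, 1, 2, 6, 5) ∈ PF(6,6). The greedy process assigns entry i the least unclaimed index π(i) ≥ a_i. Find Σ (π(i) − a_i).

2

Σπ(i) = 1+…+6 = 21; Σa = 3+2+1+2+6+5 = 19; disp = 21−19 = 2.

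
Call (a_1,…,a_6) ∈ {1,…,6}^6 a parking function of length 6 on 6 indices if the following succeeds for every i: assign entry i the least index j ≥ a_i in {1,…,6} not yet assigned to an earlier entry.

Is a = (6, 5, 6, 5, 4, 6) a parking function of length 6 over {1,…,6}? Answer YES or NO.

Rearranged: b = (4, 5, 5, 6, 6, 6).
  b_1=4 > 1
  fails at i=1 ⇒ NO

NO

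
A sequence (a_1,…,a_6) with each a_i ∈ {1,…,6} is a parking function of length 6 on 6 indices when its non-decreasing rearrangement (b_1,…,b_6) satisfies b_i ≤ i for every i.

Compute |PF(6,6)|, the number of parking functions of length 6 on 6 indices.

|PF(6,6)| = 1·7^5 = 1·16807 = 16807 [KW]
Check (1,5,1,3,5,2) → sorted (1,1,2,3,5,5): b_i ≤ i ∀i, a PF.

16807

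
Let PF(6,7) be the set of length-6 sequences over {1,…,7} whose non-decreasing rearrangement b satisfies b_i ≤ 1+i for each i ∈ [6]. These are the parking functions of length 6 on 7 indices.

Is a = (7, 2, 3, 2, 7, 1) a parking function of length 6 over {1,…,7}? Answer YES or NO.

Rearranged: b = (1, 2, 2, 3, 7, 7).
  b_1=1 ≤ 2
  b_2=2 ≤ 3
  b_3=2 ≤ 4
  b_4=3 ≤ 5
  b_5=7 > 6
  fails at i=5 ⇒ NO

NO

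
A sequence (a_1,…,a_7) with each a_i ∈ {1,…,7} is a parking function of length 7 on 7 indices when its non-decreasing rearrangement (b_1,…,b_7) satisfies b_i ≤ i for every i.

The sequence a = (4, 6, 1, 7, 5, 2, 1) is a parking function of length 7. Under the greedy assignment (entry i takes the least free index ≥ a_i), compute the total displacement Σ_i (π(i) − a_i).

Σπ = 7·8/2 = 28 (π permutes [7]); Σa = 4+6+1+7+5+2+1 = 26; disp = 28−26 = 2.

2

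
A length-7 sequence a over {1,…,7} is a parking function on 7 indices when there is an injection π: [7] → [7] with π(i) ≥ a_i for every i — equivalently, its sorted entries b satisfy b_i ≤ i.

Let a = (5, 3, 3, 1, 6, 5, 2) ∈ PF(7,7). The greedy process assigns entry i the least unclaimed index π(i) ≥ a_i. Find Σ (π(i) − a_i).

Σπ = 7·8/2 = 28 (π permutes [7]); Σa = 5+3+3+1+6+5+2 = 25; disp = 28−25 = 3.

3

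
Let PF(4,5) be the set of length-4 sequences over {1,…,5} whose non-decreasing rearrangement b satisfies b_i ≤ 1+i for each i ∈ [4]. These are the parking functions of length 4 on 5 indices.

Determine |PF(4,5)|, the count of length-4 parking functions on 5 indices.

|PF(4,5)| = (6−4)·6^(4−1) = 2·216 = 432 (Pollak)
Example (1,2,5,4) → sorted (1,2,4,5): b_i ≤ 1+i ∀i, a PF.

432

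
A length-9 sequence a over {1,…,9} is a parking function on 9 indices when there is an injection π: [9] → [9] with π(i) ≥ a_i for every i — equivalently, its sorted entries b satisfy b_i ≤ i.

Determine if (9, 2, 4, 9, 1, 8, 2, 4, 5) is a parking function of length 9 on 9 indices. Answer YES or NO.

Sorted: b = (1, 2, 2, 4, 4, 5, 8, 9, 9).
  b_1=1 ≤ 1
  b_2=2 ≤ 2
  b_3=2 ≤ 3
  b_4=4 ≤ 4
  b_5=4 ≤ 5
  b_6=5 ≤ 6
  b_7=8 > 7
  fails at i=7 ⇒ NO

NO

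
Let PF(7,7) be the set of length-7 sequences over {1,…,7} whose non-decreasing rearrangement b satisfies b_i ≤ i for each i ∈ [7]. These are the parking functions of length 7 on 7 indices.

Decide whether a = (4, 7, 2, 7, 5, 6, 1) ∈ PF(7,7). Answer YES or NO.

Sorted: b = (1, 2, 4, 5, 6, 7, 7).
  b_1=1 ≤ 1
  b_2=2 ≤ 2
  b_3=4 > 3
  fails at i=3 ⇒ NO

NO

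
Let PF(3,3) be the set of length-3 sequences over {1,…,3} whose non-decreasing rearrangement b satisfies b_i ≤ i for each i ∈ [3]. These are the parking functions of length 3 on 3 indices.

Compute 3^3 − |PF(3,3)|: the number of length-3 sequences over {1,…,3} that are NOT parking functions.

|PF| = 1·4^2 = 1 · 16 = 16 (Konheim–Weiss)
E.g. (2,2,2) → sorted (2,2,2): b_1=2>1, not a PF.
So 27 − 16 = 11 fail.

11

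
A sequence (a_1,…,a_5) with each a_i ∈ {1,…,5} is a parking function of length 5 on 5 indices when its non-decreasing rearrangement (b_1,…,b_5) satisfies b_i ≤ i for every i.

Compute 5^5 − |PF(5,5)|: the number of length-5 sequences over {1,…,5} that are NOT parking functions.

1829

#PF = 1·6^4 = 1 · 1296 = 1296
E.g. (4,5,3,2,5) → sorted (2,3,4,5,5): b_1=2>1, not a PF.
5^5 − 1296 = 3125 − 1296 = 1829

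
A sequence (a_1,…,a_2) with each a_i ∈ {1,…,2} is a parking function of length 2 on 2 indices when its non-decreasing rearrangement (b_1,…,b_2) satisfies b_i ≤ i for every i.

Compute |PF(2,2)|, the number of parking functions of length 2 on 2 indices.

3

#PF = 1·3^1 = 1·3 = 3 (Konheim–Weiss)
Check (1,1) → sorted (1,1): b_i ≤ i ∀i, a PF.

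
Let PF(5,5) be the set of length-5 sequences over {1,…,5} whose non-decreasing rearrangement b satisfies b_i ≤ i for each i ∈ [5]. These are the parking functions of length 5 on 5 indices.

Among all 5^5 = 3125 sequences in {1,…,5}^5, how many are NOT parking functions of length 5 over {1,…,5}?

|PF| = (5+1−5)·(5+1)^{5−1} = 1·1296 = 1296 [KW]
Check (4,2,1,5,5) → sorted (1,2,4,5,5): b_3=4>3, not a PF.
5^5 − 1296 = 3125 − 1296 = 1829

1829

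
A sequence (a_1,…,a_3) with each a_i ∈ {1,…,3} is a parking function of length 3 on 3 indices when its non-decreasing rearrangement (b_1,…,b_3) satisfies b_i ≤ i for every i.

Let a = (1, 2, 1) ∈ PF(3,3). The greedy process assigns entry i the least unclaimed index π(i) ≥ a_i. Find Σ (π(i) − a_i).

2

Σπ = 3·4/2 = 6 (π permutes [3]); Σa = 1+2+1 = 4; disp = 6−4 = 2.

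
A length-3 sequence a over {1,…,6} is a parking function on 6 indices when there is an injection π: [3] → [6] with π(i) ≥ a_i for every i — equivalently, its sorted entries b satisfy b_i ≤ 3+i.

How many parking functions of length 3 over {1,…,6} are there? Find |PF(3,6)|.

|PF| = (6+1−3)·(6+1)^{3−1} = 4·49 = 196
One tuple (3,4,2) → sorted (2,3,4): b_i ≤ 3+i ∀i, a PF.

196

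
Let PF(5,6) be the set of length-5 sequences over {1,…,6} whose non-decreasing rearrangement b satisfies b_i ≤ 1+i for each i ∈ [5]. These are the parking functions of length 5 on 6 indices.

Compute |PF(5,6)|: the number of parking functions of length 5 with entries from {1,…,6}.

|PF| = (6−5+1)·(6+1)^(5−1) = 2·2401 = 4802
Example (4,5,1,3,2) → sorted (1,2,3,4,5): b_i ≤ 1+i ∀i, a PF.

4802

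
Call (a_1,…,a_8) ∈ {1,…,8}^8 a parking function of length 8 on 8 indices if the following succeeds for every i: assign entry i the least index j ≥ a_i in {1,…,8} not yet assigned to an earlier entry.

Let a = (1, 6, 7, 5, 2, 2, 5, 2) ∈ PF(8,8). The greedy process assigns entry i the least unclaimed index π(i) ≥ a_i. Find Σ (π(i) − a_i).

6

Σπ = 8·9/2 = 36 (π permutes [8]); Σa = 1+6+7+5+2+2+5+2 = 30; disp = 36−30 = 6.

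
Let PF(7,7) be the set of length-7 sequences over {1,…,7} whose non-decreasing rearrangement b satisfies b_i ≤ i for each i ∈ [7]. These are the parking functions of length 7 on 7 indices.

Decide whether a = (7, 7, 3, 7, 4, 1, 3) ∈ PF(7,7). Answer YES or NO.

NO

Sorted: b = (1, 3, 3, 4, 7, 7, 7).
  b_1=1 ≤ 1
  b_2=3 > 2
  fails at i=2 ⇒ NO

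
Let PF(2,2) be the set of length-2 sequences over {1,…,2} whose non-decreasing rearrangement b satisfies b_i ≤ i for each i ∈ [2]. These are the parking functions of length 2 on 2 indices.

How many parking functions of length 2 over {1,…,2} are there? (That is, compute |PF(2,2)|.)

3

|PF(2,2)| = (3−2)·3^(2−1) = 1×3 = 3 [KW]
One tuple (2,1) → sorted (1,2): b_i ≤ i ∀i, a PF.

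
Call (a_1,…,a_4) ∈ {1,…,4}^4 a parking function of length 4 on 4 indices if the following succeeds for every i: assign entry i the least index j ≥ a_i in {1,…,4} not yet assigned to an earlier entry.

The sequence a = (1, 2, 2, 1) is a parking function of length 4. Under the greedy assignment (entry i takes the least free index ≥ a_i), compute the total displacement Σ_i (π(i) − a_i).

Σπ(i) = 1+…+4 = 10; Σa = 1+2+2+1 = 6; disp = 10−6 = 4.

4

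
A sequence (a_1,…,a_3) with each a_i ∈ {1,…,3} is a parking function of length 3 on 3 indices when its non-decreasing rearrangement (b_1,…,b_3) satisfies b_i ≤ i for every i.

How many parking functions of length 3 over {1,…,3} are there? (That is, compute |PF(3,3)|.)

16

|PF| = (3+1−3)·(3+1)^{3−1} = 1 · 16 = 16 (Pollak)
E.g. (3,2,1) → sorted (1,2,3): b_i ≤ i ∀i, a PF.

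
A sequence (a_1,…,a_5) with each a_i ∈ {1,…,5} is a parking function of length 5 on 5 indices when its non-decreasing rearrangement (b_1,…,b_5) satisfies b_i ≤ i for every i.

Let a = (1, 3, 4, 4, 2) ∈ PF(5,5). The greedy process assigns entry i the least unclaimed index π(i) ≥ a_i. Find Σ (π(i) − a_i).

1

Σπ = 15 ({1..5} each once); Σa = 1+3+4+4+2 = 14; disp = 15−14 = 1.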